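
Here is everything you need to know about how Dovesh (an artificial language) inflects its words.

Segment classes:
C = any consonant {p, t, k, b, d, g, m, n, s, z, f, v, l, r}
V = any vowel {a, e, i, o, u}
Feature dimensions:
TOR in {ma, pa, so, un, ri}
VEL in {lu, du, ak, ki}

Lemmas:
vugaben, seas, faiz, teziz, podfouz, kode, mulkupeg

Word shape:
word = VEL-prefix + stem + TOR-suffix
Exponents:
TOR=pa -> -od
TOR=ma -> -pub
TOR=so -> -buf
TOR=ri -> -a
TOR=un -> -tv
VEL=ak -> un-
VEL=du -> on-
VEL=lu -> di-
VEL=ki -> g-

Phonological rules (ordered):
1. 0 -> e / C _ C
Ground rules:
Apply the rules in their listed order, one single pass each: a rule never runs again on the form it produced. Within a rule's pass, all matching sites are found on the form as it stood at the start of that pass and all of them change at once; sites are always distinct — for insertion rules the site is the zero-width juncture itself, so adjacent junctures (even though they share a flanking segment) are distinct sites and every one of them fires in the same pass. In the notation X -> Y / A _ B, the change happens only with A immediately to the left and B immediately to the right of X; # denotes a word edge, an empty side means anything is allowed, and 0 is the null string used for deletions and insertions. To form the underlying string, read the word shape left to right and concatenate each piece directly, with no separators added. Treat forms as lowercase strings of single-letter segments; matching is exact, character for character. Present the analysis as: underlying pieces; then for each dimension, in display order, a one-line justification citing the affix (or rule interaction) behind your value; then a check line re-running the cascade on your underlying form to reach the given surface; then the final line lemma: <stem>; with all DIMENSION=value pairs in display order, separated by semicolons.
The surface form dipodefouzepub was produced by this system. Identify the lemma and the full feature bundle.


underlying: di-podfouz-pub
TOR=ma - signalled by the affix -pub
VEL=lu - signalled by the affix di-
check: dipodfouzpub -> dipodefouzepub
lemma: podfouz; TOR=ma; VEL=lu


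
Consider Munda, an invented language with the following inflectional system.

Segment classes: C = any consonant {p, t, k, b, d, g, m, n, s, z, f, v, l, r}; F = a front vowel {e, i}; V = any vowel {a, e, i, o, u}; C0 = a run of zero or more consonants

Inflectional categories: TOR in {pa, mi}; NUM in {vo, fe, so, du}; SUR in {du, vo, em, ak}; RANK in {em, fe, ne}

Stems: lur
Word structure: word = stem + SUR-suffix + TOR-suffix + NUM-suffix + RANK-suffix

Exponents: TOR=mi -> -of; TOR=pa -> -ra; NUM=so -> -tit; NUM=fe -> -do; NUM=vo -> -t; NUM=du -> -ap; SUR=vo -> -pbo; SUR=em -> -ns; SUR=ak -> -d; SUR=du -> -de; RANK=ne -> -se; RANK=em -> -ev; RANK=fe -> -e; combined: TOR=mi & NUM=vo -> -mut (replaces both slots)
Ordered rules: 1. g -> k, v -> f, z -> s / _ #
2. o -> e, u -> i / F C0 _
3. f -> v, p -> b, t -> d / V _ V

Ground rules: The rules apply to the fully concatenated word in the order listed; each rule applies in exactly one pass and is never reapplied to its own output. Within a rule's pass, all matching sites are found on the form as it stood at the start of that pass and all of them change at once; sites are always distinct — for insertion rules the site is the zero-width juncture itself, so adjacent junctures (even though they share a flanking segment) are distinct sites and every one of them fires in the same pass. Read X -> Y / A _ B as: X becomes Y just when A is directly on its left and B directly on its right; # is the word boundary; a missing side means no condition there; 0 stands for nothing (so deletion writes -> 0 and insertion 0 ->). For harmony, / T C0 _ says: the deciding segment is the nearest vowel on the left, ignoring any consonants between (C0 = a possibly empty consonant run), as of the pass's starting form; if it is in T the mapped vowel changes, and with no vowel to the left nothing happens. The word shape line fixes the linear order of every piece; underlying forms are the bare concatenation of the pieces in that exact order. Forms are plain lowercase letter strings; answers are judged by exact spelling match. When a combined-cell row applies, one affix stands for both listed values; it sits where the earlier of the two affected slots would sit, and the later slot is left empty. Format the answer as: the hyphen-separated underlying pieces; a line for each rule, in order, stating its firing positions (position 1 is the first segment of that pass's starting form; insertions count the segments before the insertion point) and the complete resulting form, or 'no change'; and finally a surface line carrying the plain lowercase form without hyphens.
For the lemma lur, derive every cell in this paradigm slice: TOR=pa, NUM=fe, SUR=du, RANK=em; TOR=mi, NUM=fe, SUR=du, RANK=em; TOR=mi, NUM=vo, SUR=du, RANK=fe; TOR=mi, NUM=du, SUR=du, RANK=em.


cell TOR=pa, NUM=fe, SUR=du, RANK=em:
underlying: lur-de-ra-do-ev
1. g -> k, v -> f, z -> s / _ #: fires at position(s) 11: lurderadoef
2. o -> e, u -> i / F C0 _: no change
3. f -> v, p -> b, t -> d / V _ V: no change
surface: lurderadoef

cell TOR=mi, NUM=fe, SUR=du, RANK=em:
underlying: lur-de-of-do-ev
1. g -> k, v -> f, z -> s / _ #: fires at position(s) 11: lurdeofdoef
2. o -> e, u -> i / F C0 _: fires at position(s) 6: lurdeefdoef
3. f -> v, p -> b, t -> d / V _ V: no change
surface: lurdeefdoef

cell TOR=mi, NUM=vo, SUR=du, RANK=fe:
underlying: lur-de-mut-e
1. g -> k, v -> f, z -> s / _ #: no change
2. o -> e, u -> i / F C0 _: fires at position(s) 7: lurdemite
3. f -> v, p -> b, t -> d / V _ V: fires at position(s) 8: lurdemide
surface: lurdemide

cell TOR=mi, NUM=du, SUR=du, RANK=em:
underlying: lur-de-of-ap-ev
1. g -> k, v -> f, z -> s / _ #: fires at position(s) 11: lurdeofapef
2. o -> e, u -> i / F C0 _: fires at position(s) 6: lurdeefapef
3. f -> v, p -> b, t -> d / V _ V: fires at position(s) 7, 9: lurdeevabef
surface: lurdeevabef


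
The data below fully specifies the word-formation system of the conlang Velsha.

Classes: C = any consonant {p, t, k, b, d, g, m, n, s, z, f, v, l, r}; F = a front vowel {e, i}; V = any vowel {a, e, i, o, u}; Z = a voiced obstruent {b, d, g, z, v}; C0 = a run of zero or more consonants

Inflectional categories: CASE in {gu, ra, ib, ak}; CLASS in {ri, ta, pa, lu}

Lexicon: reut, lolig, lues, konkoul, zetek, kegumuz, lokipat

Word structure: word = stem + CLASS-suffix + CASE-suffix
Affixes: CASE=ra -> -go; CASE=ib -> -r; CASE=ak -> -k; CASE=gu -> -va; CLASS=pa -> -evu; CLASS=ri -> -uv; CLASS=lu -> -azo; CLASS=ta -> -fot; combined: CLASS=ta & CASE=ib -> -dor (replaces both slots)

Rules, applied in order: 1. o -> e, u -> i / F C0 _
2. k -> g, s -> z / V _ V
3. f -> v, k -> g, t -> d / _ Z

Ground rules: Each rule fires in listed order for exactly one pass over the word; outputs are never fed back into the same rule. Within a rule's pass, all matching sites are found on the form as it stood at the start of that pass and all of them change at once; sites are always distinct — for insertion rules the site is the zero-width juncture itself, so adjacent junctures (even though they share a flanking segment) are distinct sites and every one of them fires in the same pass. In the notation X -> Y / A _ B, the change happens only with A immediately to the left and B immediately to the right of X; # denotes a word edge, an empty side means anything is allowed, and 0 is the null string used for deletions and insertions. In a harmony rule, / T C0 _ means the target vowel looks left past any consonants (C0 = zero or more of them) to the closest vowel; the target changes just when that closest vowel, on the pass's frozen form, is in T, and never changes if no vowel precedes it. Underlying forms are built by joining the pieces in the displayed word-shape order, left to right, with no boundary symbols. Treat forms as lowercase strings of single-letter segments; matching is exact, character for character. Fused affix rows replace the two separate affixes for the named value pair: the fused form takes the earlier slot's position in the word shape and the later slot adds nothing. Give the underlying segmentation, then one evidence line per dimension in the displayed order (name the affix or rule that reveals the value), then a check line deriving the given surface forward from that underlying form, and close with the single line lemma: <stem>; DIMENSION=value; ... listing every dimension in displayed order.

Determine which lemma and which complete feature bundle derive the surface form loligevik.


underlying: lolig-evu-k
CASE=ak - signalled by the affix -k
CLASS=pa - signalled by the affix -evu
check: loligevuk -> loligevik -> loligevik -> loligevik
lemma: lolig; CASE=ak; CLASS=pa


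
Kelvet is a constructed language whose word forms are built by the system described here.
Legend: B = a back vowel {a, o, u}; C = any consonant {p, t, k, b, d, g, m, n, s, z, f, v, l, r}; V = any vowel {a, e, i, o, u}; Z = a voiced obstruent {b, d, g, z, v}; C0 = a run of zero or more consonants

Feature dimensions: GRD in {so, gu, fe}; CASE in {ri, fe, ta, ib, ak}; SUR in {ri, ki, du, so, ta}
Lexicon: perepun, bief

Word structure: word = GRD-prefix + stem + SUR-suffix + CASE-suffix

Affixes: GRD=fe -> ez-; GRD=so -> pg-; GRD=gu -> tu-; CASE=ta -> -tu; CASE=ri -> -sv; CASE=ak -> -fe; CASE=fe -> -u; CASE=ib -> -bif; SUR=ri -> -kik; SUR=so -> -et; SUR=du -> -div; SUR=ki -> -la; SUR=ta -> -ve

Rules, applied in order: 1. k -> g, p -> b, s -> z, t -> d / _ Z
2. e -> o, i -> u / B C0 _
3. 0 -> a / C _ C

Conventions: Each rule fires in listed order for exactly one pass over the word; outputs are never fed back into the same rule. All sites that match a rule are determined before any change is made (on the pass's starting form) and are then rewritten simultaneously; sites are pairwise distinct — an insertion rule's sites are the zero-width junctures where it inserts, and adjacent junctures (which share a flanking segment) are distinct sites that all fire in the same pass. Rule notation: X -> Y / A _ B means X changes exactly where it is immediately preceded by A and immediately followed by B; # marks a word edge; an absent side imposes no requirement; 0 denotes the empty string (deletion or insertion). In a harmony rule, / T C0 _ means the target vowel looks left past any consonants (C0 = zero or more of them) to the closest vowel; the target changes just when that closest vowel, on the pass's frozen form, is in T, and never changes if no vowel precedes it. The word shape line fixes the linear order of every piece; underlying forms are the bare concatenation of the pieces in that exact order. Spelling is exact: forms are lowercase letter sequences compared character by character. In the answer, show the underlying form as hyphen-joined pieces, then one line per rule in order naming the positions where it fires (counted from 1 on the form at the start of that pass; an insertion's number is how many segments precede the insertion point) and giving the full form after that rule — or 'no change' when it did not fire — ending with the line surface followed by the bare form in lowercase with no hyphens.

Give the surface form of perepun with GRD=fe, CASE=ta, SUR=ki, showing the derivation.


underlying: ez-perepun-la-tu
1. k -> g, p -> b, s -> z, t -> d / _ Z: no change
2. e -> o, i -> u / B C0 _: no change
3. 0 -> a / C _ C: inserts after position(s) 2, 9: ezaperepunalatu
surface: ezaperepunalatu


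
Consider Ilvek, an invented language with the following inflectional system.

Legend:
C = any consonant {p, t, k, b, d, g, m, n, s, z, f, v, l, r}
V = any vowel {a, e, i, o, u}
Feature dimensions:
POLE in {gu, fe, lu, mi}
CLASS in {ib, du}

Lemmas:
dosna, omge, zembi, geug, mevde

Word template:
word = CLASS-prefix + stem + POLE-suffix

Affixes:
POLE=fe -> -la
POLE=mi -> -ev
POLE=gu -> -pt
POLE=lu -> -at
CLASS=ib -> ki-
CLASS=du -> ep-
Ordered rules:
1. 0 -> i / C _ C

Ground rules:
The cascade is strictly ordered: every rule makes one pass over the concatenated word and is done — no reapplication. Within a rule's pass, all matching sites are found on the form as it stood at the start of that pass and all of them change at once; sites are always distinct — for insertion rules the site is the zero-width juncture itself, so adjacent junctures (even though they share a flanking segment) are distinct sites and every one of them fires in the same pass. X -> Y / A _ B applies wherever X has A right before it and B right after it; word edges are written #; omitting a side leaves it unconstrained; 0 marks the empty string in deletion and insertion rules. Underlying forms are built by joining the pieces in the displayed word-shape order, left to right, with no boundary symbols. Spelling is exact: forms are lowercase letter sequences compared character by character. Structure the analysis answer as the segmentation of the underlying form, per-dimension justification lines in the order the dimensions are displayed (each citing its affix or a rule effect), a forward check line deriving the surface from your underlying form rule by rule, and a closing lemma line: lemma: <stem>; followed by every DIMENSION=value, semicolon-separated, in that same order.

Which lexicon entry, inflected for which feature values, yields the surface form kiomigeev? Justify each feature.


underlying: ki-omge-ev
POLE=mi - signalled by the affix -ev
CLASS=ib - signalled by the affix ki-
check: kiomgeev -> kiomigeev
lemma: omge; POLE=mi; CLASS=ib


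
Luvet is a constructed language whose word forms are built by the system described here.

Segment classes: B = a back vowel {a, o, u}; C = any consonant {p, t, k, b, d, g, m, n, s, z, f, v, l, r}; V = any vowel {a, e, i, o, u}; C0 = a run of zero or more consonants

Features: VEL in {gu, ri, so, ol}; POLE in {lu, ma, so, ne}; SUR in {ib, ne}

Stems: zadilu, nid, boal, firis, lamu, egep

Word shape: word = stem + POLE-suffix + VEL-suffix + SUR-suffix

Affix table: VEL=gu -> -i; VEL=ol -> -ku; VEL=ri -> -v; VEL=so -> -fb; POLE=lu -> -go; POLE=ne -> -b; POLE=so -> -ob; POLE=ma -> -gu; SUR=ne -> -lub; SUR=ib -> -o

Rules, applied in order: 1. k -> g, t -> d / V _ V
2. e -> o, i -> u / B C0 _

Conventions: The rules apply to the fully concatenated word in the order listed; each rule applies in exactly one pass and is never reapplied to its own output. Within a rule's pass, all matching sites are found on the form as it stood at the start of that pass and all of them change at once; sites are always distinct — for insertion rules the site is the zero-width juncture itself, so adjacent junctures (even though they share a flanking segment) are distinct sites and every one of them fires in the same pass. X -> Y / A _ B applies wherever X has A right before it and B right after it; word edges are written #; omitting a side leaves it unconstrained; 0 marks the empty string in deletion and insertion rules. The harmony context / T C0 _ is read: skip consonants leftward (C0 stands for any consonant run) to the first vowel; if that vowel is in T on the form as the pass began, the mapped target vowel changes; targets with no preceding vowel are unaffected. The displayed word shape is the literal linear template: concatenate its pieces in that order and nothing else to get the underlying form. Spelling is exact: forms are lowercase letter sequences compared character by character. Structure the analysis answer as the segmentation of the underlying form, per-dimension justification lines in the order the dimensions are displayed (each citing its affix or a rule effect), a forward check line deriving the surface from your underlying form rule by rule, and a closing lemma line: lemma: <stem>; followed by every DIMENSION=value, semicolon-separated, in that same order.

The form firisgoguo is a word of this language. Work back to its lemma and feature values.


underlying: firis-go-ku-o
VEL=ol - signalled by the affix -ku
POLE=lu - signalled by the affix -go
SUR=ib - signalled by the affix -o
check: firisgokuo -> firisgoguo -> firisgoguo
lemma: firis; VEL=ol; POLE=lu; SUR=ib


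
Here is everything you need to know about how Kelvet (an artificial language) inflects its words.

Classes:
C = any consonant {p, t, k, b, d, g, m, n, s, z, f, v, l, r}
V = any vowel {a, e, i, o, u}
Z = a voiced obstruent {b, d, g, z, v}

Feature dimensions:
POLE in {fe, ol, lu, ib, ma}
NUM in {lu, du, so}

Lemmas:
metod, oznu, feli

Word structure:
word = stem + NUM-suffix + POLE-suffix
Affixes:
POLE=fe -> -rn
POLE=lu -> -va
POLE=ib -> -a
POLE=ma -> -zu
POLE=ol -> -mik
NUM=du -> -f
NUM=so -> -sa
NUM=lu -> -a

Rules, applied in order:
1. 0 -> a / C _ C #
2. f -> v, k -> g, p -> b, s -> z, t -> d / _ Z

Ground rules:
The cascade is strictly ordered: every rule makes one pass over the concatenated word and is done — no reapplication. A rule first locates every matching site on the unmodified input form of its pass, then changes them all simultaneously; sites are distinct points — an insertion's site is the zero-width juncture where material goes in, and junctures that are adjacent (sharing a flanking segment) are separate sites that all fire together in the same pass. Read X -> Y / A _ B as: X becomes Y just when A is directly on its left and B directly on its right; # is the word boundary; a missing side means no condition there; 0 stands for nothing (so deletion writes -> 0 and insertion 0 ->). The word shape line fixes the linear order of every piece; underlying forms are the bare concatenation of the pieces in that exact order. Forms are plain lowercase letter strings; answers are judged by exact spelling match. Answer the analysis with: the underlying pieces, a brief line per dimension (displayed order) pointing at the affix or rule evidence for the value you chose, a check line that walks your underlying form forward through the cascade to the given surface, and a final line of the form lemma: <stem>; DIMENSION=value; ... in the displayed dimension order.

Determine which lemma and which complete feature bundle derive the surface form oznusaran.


underlying: oznu-sa-rn
POLE=fe - signalled by the affix -rn
NUM=so - signalled by the affix -sa
check: oznusarn -> oznusaran -> oznusaran
lemma: oznu; POLE=fe; NUM=so


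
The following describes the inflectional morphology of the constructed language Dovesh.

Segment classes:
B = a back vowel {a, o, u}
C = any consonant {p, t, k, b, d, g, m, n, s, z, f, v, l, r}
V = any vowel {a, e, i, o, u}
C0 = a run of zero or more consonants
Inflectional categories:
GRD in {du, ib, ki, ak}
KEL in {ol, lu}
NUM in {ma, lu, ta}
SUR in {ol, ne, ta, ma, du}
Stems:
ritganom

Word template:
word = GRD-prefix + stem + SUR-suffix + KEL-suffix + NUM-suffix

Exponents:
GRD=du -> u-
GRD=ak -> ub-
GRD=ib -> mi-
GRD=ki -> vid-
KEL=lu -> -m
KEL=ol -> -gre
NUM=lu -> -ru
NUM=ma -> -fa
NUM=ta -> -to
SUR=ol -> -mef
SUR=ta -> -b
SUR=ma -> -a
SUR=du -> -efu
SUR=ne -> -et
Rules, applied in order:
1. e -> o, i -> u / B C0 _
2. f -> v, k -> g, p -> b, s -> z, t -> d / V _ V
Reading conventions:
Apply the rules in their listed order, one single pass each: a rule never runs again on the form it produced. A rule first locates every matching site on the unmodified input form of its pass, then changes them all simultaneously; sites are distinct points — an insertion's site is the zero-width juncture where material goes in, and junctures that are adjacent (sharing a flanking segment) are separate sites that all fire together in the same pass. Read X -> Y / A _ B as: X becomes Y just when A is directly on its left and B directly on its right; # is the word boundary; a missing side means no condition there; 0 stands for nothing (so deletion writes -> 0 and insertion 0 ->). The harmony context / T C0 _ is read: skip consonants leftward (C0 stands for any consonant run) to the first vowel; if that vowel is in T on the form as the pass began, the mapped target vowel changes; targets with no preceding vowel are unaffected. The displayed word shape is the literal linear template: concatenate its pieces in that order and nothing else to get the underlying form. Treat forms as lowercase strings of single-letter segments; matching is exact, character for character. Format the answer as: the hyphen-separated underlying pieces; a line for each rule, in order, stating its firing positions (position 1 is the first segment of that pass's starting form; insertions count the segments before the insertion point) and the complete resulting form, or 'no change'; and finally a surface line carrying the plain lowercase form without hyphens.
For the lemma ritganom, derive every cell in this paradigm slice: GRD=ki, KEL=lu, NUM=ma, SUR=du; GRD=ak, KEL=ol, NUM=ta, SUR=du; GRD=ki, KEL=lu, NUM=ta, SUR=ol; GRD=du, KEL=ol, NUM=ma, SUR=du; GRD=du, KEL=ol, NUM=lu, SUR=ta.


cell GRD=ki, KEL=lu, NUM=ma, SUR=du:
underlying: vid-ritganom-efu-m-fa
1. e -> o, i -> u / B C0 _: fires at position(s) 12: vidritganomofumfa
2. f -> v, k -> g, p -> b, s -> z, t -> d / V _ V: fires at position(s) 13: vidritganomovumfa
surface: vidritganomovumfa

cell GRD=ak, KEL=ol, NUM=ta, SUR=du:
underlying: ub-ritganom-efu-gre-to
1. e -> o, i -> u / B C0 _: fires at position(s) 4, 11, 16: ubrutganomofugroto
2. f -> v, k -> g, p -> b, s -> z, t -> d / V _ V: fires at position(s) 12, 17: ubrutganomovugrodo
surface: ubrutganomovugrodo

cell GRD=ki, KEL=lu, NUM=ta, SUR=ol:
underlying: vid-ritganom-mef-m-to
1. e -> o, i -> u / B C0 _: fires at position(s) 13: vidritganommofmto
2. f -> v, k -> g, p -> b, s -> z, t -> d / V _ V: no change
surface: vidritganommofmto

cell GRD=du, KEL=ol, NUM=ma, SUR=du:
underlying: u-ritganom-efu-gre-fa
1. e -> o, i -> u / B C0 _: fires at position(s) 3, 10, 15: urutganomofugrofa
2. f -> v, k -> g, p -> b, s -> z, t -> d / V _ V: fires at position(s) 11, 16: urutganomovugrova
surface: urutganomovugrova

cell GRD=du, KEL=ol, NUM=lu, SUR=ta:
underlying: u-ritganom-b-gre-ru
1. e -> o, i -> u / B C0 _: fires at position(s) 3, 13: urutganombgroru
2. f -> v, k -> g, p -> b, s -> z, t -> d / V _ V: no change
surface: urutganombgroru


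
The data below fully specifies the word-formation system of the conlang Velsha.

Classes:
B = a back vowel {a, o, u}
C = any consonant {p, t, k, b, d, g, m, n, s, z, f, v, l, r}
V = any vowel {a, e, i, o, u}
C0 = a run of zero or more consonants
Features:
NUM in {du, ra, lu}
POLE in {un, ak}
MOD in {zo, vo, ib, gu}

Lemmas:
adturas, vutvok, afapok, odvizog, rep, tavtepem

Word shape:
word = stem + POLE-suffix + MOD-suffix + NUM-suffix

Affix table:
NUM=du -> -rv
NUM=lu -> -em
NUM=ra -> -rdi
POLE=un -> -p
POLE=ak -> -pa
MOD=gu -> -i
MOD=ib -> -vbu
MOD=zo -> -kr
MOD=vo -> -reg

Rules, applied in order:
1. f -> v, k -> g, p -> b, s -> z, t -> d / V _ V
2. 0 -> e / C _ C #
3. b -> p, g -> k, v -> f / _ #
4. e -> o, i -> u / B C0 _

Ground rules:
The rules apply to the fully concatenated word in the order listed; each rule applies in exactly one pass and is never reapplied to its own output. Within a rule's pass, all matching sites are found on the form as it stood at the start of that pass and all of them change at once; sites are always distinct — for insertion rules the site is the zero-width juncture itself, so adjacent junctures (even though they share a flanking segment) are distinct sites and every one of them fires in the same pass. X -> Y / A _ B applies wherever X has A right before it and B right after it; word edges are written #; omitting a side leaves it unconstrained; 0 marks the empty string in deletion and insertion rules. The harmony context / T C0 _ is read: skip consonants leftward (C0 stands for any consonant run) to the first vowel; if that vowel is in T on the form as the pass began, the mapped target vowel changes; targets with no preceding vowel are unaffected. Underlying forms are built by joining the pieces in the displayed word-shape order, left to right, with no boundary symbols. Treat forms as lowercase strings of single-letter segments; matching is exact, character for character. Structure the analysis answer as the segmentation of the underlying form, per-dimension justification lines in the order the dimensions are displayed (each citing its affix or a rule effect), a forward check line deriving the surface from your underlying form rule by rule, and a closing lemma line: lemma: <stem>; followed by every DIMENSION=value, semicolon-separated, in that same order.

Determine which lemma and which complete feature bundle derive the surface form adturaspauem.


underlying: adturas-pa-i-em
NUM=lu - signalled by the affix -em
POLE=ak - signalled by the affix -pa
MOD=gu - signalled by the affix -i
check: adturaspaiem -> adturaspaiem -> adturaspaiem -> adturaspaiem -> adturaspauem
lemma: adturas; NUM=lu; POLE=ak; MOD=gu


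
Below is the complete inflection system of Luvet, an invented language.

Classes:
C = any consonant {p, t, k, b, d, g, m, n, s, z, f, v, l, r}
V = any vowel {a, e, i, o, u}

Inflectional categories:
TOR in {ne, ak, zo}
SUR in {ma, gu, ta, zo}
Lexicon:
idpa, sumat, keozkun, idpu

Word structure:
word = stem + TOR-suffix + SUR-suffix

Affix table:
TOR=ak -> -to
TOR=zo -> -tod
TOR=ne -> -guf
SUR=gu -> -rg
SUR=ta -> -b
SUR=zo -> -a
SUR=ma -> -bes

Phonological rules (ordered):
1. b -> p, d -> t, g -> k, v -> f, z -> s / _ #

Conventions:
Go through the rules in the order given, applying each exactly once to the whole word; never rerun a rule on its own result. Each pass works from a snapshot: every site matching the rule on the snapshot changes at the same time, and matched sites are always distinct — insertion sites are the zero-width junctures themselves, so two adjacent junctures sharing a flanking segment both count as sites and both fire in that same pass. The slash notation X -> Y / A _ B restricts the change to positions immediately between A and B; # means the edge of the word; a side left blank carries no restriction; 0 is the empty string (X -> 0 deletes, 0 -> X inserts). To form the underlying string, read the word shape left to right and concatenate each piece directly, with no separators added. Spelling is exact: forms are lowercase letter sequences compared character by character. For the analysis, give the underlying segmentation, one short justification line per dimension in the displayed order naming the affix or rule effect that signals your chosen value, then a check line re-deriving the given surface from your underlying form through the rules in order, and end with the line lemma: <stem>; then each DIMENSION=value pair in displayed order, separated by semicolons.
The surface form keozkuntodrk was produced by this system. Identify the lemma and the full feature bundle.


underlying: keozkun-tod-rg
TOR=zo - signalled by the affix -tod
SUR=gu - signalled by the affix -rg
check: keozkuntodrg -> keozkuntodrk
lemma: keozkun; TOR=zo; SUR=gu


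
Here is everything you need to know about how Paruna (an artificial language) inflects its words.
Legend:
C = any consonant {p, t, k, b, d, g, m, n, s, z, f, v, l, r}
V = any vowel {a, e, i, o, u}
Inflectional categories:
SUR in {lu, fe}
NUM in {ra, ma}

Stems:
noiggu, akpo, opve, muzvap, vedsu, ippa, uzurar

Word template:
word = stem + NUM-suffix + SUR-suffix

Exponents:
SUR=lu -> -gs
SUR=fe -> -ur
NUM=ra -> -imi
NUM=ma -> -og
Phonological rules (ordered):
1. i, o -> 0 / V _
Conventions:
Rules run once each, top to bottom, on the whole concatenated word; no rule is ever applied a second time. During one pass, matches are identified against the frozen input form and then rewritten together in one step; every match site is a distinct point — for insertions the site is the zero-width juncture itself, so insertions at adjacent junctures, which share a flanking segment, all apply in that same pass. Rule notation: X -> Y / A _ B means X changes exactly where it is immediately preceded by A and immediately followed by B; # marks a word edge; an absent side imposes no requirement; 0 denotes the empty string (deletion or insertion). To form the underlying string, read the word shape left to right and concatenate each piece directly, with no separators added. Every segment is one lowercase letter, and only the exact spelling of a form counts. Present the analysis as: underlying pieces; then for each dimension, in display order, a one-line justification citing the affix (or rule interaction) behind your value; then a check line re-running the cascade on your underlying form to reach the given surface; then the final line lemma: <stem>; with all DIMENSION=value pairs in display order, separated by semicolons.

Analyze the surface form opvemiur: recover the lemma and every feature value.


underlying: opve-imi-ur
SUR=fe - signalled by the affix -ur
NUM=ra - signalled by the affix -imi
check: opveimiur -> opvemiur
lemma: opve; SUR=fe; NUM=ra


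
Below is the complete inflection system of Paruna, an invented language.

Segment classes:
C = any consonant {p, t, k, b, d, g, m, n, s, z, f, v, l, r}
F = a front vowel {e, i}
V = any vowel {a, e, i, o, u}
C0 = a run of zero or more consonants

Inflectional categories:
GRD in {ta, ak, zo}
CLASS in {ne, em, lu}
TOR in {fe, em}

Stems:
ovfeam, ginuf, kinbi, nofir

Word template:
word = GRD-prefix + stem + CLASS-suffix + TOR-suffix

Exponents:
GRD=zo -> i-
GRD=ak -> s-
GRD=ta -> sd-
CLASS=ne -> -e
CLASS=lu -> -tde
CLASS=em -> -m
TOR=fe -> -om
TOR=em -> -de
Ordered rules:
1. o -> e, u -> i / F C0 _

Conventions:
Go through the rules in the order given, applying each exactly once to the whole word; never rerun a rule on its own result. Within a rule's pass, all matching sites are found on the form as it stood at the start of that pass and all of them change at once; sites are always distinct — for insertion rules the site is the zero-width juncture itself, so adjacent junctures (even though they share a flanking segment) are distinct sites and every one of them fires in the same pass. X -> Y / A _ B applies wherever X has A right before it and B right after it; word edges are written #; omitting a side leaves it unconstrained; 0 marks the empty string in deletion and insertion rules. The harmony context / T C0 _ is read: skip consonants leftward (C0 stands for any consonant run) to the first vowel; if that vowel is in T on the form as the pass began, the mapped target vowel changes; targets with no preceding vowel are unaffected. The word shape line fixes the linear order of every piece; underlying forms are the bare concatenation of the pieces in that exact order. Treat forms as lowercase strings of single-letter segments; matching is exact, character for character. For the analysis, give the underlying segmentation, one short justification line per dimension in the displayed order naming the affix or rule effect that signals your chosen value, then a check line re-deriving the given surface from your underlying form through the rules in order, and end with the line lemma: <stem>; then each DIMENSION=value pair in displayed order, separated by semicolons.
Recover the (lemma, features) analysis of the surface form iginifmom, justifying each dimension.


underlying: i-ginuf-m-om
GRD=zo - signalled by the affix i-
CLASS=em - signalled by the affix -m
TOR=fe - signalled by the affix -om
check: iginufmom -> iginifmom
lemma: ginuf; GRD=zo; CLASS=em; TOR=fe


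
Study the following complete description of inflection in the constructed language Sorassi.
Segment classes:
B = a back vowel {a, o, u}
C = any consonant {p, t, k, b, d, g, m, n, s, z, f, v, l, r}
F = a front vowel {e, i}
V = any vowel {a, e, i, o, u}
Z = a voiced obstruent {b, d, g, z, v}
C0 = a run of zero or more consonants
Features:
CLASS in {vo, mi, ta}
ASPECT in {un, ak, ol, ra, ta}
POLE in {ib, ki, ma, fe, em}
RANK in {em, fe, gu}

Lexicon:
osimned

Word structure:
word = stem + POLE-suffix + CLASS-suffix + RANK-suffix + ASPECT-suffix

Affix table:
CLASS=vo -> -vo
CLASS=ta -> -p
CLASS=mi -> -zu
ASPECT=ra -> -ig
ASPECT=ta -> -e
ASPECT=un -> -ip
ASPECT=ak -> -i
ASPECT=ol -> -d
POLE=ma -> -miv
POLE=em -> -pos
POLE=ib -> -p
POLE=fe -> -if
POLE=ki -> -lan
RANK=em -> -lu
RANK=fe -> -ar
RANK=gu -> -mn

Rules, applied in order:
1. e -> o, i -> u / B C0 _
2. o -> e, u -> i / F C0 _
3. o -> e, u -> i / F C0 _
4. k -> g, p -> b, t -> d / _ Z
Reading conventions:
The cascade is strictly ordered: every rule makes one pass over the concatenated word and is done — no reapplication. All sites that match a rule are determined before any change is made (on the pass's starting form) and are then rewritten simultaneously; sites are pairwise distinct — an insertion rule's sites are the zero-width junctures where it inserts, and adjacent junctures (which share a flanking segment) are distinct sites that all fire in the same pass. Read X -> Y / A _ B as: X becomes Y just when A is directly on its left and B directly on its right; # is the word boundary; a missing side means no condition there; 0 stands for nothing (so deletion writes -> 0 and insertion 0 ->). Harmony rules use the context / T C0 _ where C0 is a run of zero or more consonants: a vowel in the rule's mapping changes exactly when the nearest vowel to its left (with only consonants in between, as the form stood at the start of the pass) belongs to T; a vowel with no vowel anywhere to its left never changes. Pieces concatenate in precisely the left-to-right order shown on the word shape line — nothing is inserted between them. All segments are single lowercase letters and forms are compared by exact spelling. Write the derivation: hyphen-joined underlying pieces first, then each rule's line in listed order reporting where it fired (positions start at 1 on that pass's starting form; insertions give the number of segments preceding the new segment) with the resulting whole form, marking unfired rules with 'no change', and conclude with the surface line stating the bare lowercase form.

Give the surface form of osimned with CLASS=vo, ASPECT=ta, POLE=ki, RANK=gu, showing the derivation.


underlying: osimned-lan-vo-mn-e
1. e -> o, i -> u / B C0 _: fires at position(s) 3, 15: osumnedlanvomno
2. o -> e, u -> i / F C0 _: no change
3. o -> e, u -> i / F C0 _: no change
4. k -> g, p -> b, t -> d / _ Z: no change
surface: osumnedlanvomno


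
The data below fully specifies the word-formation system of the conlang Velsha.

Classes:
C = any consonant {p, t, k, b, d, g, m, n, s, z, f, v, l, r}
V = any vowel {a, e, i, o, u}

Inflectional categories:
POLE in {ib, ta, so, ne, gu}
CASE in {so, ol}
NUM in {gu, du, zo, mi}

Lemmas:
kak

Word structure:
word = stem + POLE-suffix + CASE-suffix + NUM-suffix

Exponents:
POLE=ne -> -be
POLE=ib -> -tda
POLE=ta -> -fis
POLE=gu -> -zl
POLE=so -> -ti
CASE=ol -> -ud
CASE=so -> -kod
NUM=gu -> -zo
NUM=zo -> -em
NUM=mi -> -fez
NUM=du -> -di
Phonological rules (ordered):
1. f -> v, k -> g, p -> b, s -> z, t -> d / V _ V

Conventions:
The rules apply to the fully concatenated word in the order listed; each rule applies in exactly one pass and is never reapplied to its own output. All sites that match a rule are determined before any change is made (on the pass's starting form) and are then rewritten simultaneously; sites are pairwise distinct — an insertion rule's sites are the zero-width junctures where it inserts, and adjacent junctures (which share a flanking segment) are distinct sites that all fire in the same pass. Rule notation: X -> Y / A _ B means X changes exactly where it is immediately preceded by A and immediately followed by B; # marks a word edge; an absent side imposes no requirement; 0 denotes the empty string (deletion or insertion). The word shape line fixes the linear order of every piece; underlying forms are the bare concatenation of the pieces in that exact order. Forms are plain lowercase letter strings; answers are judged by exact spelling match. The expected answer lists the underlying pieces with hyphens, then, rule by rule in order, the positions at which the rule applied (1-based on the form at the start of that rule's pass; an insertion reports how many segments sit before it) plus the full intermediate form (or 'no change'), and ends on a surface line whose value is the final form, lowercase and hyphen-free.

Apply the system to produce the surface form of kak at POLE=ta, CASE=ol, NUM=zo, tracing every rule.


underlying: kak-fis-ud-em
1. f -> v, k -> g, p -> b, s -> z, t -> d / V _ V: fires at position(s) 6: kakfizudem
surface: kakfizudem


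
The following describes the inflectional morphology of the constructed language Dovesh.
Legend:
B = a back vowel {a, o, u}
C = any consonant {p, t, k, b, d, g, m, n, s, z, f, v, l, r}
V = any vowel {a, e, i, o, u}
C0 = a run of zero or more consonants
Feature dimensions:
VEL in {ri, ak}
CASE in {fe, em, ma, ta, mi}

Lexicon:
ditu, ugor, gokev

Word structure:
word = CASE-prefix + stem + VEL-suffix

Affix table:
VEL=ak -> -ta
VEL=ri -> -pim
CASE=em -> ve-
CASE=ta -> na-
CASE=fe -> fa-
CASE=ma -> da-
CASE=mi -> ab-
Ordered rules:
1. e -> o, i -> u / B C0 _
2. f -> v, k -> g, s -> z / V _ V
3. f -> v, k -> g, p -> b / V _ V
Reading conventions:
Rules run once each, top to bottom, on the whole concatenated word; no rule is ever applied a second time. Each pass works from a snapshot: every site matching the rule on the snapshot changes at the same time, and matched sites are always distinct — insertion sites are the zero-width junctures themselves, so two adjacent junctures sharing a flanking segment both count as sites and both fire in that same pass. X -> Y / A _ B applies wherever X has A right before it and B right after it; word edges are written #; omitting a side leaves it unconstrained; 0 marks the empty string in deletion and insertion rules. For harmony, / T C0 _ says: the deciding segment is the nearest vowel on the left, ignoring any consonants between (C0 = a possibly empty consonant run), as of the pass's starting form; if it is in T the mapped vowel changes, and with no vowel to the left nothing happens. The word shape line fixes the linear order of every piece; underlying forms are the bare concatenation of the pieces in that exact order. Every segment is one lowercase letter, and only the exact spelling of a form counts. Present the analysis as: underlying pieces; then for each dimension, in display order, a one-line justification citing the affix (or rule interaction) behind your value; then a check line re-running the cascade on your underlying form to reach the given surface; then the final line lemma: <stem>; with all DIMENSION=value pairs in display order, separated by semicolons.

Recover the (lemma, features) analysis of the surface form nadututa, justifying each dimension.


underlying: na-ditu-ta
VEL=ak - signalled by the affix -ta
CASE=ta - signalled by the affix na-
check: nadituta -> nadututa -> nadututa -> nadututa
lemma: ditu; VEL=ak; CASE=ta


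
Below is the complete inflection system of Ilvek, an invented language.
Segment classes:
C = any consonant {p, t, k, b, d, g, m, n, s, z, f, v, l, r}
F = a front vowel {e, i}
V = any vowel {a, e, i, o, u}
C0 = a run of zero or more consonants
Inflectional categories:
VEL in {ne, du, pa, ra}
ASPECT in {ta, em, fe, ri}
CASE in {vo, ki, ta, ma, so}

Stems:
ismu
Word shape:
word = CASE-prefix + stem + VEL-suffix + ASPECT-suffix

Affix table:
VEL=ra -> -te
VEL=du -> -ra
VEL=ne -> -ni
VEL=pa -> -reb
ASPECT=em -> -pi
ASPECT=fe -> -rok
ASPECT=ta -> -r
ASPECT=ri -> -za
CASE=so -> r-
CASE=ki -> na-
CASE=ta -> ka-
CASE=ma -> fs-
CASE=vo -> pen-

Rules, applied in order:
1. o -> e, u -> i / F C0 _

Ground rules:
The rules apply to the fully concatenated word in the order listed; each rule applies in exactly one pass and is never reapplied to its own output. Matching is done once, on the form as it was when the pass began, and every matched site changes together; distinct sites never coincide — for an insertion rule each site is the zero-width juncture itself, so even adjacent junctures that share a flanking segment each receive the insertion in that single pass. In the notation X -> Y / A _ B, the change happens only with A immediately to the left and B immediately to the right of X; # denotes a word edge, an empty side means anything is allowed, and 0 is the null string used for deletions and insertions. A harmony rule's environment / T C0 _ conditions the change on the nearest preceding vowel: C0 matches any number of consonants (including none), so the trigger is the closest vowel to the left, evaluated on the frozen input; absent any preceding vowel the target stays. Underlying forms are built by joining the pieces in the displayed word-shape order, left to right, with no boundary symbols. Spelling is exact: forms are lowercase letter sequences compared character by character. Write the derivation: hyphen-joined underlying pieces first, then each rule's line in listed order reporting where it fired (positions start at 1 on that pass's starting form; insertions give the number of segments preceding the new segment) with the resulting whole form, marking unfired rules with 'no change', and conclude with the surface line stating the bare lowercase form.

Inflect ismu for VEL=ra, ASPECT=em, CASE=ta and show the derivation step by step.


underlying: ka-ismu-te-pi
1. o -> e, u -> i / F C0 _: fires at position(s) 6: kaismitepi
surface: kaismitepi
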